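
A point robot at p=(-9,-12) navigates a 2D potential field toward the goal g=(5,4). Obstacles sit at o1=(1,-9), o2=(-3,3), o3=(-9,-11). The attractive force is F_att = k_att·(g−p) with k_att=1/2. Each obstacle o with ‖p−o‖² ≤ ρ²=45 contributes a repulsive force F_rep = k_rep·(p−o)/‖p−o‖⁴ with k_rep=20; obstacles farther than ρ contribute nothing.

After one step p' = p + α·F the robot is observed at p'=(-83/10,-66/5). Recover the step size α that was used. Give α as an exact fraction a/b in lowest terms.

α = 1/10

F_att = 1/2·(g−p) = 1/2·(14,16) = (7.0000,8.0000)
o1: d²=109 > ρ²=45 → inactive
o2: d²=261 > ρ²=45 → inactive
o3: d²=1 ≤ ρ²=45; F_rep = 20·(0,-1)/1² = (0.0000,-20.0000)
F = F_att + ΣF_rep = (7.0000,-12.0000)
Δp = p'−p = (0.7000,-1.2000); α = Δx/Fx = (7/10) / (7) = 1/10
check: Δy/Fy = (-6/5) / (-12) = 1/10 ✓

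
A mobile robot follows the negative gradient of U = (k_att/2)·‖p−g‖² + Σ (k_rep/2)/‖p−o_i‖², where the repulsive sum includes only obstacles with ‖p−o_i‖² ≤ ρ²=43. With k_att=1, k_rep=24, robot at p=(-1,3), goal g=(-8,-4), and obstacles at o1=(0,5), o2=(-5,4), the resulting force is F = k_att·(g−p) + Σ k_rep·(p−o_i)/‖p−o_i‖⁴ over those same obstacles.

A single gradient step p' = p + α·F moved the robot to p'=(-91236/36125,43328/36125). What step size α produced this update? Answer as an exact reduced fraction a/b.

F_att = 1·(g−p) = 1·(-7,-7) = (-7.0000,-7.0000)
o1: d²=5 ≤ ρ²=43; F_rep = 24·(-1,-2)/5² = (-0.9600,-1.9200)
o2: d²=17 ≤ ρ²=43; F_rep = 24·(4,-1)/17² = (0.3322,-0.0830)
F = F_att + ΣF_rep = (-7.6278,-9.0030)
Δp = p'−p = (-1.5256,-1.8006); α = Δx/Fx = (-55111/36125) / (-55111/7225) = 1/5
check: Δy/Fy = (-65047/36125) / (-65047/7225) = 1/5 ✓

α = 1/5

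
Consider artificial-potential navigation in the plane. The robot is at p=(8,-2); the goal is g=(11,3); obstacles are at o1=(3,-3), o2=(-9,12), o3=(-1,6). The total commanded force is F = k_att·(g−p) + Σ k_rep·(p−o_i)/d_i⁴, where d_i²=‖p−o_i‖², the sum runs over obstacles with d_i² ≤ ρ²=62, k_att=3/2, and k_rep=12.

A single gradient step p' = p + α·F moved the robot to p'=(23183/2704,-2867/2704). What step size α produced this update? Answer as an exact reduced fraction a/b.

F_att = 3/2·(g−p) = 3/2·(3,5) = (4.5000,7.5000)
o1: d²=26 ≤ ρ²=62; F_rep = 12·(5,1)/26² = (0.0888,0.0178)
o2: d²=485 > ρ²=62 → inactive
o3: d²=145 > ρ²=62 → inactive
F = F_att + ΣF_rep = (4.5888,7.5178)
Δp = p'−p = (0.5736,0.9397); α = Δx/Fx = (1551/2704) / (1551/338) = 1/8
check: Δy/Fy = (2541/2704) / (2541/338) = 1/8 ✓

α = 1/8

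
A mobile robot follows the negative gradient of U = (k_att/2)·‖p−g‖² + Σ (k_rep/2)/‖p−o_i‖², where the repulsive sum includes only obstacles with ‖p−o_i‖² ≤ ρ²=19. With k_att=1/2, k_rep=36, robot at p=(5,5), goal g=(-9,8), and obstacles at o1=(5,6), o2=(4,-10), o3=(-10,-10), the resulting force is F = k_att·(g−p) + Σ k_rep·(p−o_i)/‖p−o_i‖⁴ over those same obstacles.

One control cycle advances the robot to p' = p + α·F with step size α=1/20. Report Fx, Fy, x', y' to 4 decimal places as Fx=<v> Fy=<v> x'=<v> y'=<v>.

F_att = 1/2·(g−p) = 1/2·(-14,3) = (-7.0000,1.5000)
o1: d²=1 ≤ ρ²=19; F_rep = 36·(0,-1)/1² = (0.0000,-36.0000)
o2: d²=226 > ρ²=19 → inactive
o3: d²=450 > ρ²=19 → inactive
F = F_att + ΣF_rep = (-7.0000,-34.5000)
p' = p + 1/20·F = (4.6500,3.2750)

Fx=-7.0000 Fy=-34.5000 x'=4.6500 y'=3.2750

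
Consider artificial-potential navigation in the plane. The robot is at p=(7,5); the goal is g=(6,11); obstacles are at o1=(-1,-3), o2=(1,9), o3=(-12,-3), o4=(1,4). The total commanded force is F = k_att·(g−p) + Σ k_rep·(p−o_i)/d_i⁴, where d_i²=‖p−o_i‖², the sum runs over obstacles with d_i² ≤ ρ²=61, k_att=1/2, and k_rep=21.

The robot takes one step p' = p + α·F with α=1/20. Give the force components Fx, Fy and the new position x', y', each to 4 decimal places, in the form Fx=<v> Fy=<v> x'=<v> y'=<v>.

Fx=-0.3614 Fy=2.9843 x'=6.9819 y'=5.1492

F_att = 1/2·(g−p) = 1/2·(-1,6) = (-0.5000,3.0000)
o1: d²=128 > ρ²=61 → inactive
o2: d²=52 ≤ ρ²=61; F_rep = 21·(6,-4)/52² = (0.0466,-0.0311)
o3: d²=425 > ρ²=61 → inactive
o4: d²=37 ≤ ρ²=61; F_rep = 21·(6,1)/37² = (0.0920,0.0153)
F = F_att + ΣF_rep = (-0.3614,2.9843)
p' = p + 1/20·F = (6.9819,5.1492)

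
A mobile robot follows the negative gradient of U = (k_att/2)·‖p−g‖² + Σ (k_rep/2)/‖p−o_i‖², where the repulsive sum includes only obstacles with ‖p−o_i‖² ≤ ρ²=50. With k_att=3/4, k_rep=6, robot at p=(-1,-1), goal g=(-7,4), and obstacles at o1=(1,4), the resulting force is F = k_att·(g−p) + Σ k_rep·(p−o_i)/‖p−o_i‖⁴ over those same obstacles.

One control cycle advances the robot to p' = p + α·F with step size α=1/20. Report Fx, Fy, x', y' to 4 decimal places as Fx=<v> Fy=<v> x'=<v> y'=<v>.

F_att = 3/4·(g−p) = 3/4·(-6,5) = (-4.5000,3.7500)
o1: d²=29 ≤ ρ²=50; F_rep = 6·(-2,-5)/29² = (-0.0143,-0.0357)
F = F_att + ΣF_rep = (-4.5143,3.7143)
p' = p + 1/20·F = (-1.2257,-0.8143)

Fx=-4.5143 Fy=3.7143 x'=-1.2257 y'=-0.8143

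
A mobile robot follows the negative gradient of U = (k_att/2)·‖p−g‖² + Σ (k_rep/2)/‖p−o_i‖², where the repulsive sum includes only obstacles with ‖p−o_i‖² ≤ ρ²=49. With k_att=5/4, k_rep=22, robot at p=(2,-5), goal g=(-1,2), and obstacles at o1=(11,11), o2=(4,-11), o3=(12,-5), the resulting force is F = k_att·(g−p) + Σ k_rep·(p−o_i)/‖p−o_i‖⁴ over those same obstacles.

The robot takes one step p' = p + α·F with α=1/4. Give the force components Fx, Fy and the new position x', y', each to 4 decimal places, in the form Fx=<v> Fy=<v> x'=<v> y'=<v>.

F_att = 5/4·(g−p) = 5/4·(-3,7) = (-3.7500,8.7500)
o1: d²=337 > ρ²=49 → inactive
o2: d²=40 ≤ ρ²=49; F_rep = 22·(-2,6)/40² = (-0.0275,0.0825)
o3: d²=100 > ρ²=49 → inactive
F = F_att + ΣF_rep = (-3.7775,8.8325)
p' = p + 1/4·F = (1.0556,-2.7919)

Fx=-3.7775 Fy=8.8325 x'=1.0556 y'=-2.7919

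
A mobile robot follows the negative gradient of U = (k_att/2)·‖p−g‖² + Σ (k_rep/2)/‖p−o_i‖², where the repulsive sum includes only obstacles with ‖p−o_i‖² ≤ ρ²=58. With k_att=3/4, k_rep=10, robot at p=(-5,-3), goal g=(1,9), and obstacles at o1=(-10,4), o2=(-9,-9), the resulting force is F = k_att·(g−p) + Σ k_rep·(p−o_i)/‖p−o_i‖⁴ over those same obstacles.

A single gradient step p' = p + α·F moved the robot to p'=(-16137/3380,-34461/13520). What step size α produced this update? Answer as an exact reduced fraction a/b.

F_att = 3/4·(g−p) = 3/4·(6,12) = (4.5000,9.0000)
o1: d²=74 > ρ²=58 → inactive
o2: d²=52 ≤ ρ²=58; F_rep = 10·(4,6)/52² = (0.0148,0.0222)
F = F_att + ΣF_rep = (4.5148,9.0222)
Δp = p'−p = (0.2257,0.4511); α = Δx/Fx = (763/3380) / (763/169) = 1/20
check: Δy/Fy = (6099/13520) / (6099/676) = 1/20 ✓

α = 1/20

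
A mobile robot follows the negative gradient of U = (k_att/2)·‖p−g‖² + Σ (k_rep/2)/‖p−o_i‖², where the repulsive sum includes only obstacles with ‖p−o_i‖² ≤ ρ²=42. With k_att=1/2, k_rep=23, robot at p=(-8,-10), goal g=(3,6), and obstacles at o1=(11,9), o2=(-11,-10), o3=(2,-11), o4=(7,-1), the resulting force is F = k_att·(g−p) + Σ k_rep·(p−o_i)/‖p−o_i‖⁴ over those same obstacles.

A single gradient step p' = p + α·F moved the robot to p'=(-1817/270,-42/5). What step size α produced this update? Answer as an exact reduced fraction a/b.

F_att = 1/2·(g−p) = 1/2·(11,16) = (5.5000,8.0000)
o1: d²=722 > ρ²=42 → inactive
o2: d²=9 ≤ ρ²=42; F_rep = 23·(3,0)/9² = (0.8519,0.0000)
o3: d²=101 > ρ²=42 → inactive
o4: d²=306 > ρ²=42 → inactive
F = F_att + ΣF_rep = (6.3519,8.0000)
Δp = p'−p = (1.2704,1.6000); α = Δx/Fx = (343/270) / (343/54) = 1/5
check: Δy/Fy = (8/5) / (8) = 1/5 ✓

α = 1/5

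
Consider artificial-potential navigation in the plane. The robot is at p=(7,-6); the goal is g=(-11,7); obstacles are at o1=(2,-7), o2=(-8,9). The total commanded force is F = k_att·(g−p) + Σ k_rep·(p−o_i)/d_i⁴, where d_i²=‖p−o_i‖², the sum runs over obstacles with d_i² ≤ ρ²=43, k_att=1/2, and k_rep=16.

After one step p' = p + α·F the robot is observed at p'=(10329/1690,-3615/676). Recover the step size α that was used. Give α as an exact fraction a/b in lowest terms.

α = 1/10

F_att = 1/2·(g−p) = 1/2·(-18,13) = (-9.0000,6.5000)
o1: d²=26 ≤ ρ²=43; F_rep = 16·(5,1)/26² = (0.1183,0.0237)
o2: d²=450 > ρ²=43 → inactive
F = F_att + ΣF_rep = (-8.8817,6.5237)
Δp = p'−p = (-0.8882,0.6524); α = Δx/Fx = (-1501/1690) / (-1501/169) = 1/10
check: Δy/Fy = (441/676) / (2205/338) = 1/10 ✓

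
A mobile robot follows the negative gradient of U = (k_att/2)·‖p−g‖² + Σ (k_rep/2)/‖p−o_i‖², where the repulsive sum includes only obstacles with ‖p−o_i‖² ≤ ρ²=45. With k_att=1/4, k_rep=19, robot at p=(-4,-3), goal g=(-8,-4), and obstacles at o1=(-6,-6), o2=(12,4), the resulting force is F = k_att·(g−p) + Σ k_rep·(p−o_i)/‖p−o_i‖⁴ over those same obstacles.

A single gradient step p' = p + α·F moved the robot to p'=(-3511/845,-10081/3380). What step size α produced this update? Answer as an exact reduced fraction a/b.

α = 1/5

F_att = 1/4·(g−p) = 1/4·(-4,-1) = (-1.0000,-0.2500)
o1: d²=13 ≤ ρ²=45; F_rep = 19·(2,3)/13² = (0.2249,0.3373)
o2: d²=305 > ρ²=45 → inactive
F = F_att + ΣF_rep = (-0.7751,0.0873)
Δp = p'−p = (-0.1550,0.0175); α = Δx/Fx = (-131/845) / (-131/169) = 1/5
check: Δy/Fy = (59/3380) / (59/676) = 1/5 ✓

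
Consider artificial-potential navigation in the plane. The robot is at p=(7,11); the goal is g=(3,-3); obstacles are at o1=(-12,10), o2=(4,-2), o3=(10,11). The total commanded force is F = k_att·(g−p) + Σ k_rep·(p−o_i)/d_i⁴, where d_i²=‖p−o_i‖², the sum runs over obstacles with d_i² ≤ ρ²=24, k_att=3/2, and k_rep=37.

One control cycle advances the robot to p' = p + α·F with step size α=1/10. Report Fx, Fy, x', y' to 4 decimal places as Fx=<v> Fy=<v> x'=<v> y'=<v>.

F_att = 3/2·(g−p) = 3/2·(-4,-14) = (-6.0000,-21.0000)
o1: d²=362 > ρ²=24 → inactive
o2: d²=178 > ρ²=24 → inactive
o3: d²=9 ≤ ρ²=24; F_rep = 37·(-3,0)/9² = (-1.3704,0.0000)
F = F_att + ΣF_rep = (-7.3704,-21.0000)
p' = p + 1/10·F = (6.2630,8.9000)

Fx=-7.3704 Fy=-21.0000 x'=6.2630 y'=8.9000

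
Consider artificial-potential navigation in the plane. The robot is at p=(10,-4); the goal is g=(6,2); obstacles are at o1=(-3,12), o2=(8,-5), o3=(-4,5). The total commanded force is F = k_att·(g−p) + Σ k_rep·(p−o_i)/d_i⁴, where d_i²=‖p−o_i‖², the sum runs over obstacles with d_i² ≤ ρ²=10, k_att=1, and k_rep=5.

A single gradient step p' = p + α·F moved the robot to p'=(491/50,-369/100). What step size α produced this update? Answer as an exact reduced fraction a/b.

F_att = 1·(g−p) = 1·(-4,6) = (-4.0000,6.0000)
o1: d²=425 > ρ²=10 → inactive
o2: d²=5 ≤ ρ²=10; F_rep = 5·(2,1)/5² = (0.4000,0.2000)
o3: d²=277 > ρ²=10 → inactive
F = F_att + ΣF_rep = (-3.6000,6.2000)
Δp = p'−p = (-0.1800,0.3100); α = Δx/Fx = (-9/50) / (-18/5) = 1/20
check: Δy/Fy = (31/100) / (31/5) = 1/20 ✓

α = 1/20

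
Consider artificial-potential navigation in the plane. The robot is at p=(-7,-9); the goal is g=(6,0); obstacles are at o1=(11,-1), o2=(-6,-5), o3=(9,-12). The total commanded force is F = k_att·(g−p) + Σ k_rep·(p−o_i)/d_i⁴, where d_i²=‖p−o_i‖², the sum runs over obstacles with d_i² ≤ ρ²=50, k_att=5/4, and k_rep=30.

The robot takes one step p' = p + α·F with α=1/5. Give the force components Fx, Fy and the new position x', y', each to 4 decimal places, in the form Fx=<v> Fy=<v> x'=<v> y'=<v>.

F_att = 5/4·(g−p) = 5/4·(13,9) = (16.2500,11.2500)
o1: d²=388 > ρ²=50 → inactive
o2: d²=17 ≤ ρ²=50; F_rep = 30·(-1,-4)/17² = (-0.1038,-0.4152)
o3: d²=265 > ρ²=50 → inactive
F = F_att + ΣF_rep = (16.1462,10.8348)
p' = p + 1/5·F = (-3.7708,-6.8330)

Fx=16.1462 Fy=10.8348 x'=-3.7708 y'=-6.8330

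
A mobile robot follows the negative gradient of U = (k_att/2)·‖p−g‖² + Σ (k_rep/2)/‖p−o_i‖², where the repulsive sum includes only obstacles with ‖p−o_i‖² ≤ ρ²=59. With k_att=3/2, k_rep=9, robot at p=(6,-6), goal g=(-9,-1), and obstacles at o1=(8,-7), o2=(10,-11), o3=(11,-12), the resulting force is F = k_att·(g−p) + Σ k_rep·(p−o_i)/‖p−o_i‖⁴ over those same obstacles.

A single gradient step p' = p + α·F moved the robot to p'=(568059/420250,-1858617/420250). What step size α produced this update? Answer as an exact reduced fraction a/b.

F_att = 3/2·(g−p) = 3/2·(-15,5) = (-22.5000,7.5000)
o1: d²=5 ≤ ρ²=59; F_rep = 9·(-2,1)/5² = (-0.7200,0.3600)
o2: d²=41 ≤ ρ²=59; F_rep = 9·(-4,5)/41² = (-0.0214,0.0268)
o3: d²=61 > ρ²=59 → inactive
F = F_att + ΣF_rep = (-23.2414,7.8868)
Δp = p'−p = (-4.6483,1.5774); α = Δx/Fx = (-1953441/420250) / (-1953441/84050) = 1/5
check: Δy/Fy = (662883/420250) / (662883/84050) = 1/5 ✓

α = 1/5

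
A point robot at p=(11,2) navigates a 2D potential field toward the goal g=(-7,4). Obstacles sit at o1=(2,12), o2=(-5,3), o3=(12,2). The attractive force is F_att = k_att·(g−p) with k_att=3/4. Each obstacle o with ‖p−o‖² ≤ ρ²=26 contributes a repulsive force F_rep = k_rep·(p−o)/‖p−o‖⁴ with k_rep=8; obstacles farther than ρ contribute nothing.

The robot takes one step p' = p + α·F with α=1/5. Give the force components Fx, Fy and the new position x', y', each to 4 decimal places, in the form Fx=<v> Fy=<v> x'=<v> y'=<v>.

F_att = 3/4·(g−p) = 3/4·(-18,2) = (-13.5000,1.5000)
o1: d²=181 > ρ²=26 → inactive
o2: d²=257 > ρ²=26 → inactive
o3: d²=1 ≤ ρ²=26; F_rep = 8·(-1,0)/1² = (-8.0000,0.0000)
F = F_att + ΣF_rep = (-21.5000,1.5000)
p' = p + 1/5·F = (6.7000,2.3000)

Fx=-21.5000 Fy=1.5000 x'=6.7000 y'=2.3000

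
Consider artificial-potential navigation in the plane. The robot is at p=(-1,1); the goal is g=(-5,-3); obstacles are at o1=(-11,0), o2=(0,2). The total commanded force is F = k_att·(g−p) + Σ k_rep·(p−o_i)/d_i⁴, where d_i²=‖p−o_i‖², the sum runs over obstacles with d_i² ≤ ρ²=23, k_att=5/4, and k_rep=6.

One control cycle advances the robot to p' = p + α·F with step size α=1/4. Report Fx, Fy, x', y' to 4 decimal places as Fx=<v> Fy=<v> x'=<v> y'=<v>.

Fx=-6.5000 Fy=-6.5000 x'=-2.6250 y'=-0.6250

F_att = 5/4·(g−p) = 5/4·(-4,-4) = (-5.0000,-5.0000)
o1: d²=101 > ρ²=23 → inactive
o2: d²=2 ≤ ρ²=23; F_rep = 6·(-1,-1)/2² = (-1.5000,-1.5000)
F = F_att + ΣF_rep = (-6.5000,-6.5000)
p' = p + 1/4·F = (-2.6250,-0.6250)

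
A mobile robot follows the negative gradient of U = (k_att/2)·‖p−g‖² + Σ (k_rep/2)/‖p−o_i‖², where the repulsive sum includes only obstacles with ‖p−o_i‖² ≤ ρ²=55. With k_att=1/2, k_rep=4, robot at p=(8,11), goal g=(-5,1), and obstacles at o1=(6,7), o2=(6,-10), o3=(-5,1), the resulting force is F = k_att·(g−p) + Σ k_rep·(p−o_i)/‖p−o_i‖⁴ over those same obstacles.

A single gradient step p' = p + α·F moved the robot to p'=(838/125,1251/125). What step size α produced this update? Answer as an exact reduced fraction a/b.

F_att = 1/2·(g−p) = 1/2·(-13,-10) = (-6.5000,-5.0000)
o1: d²=20 ≤ ρ²=55; F_rep = 4·(2,4)/20² = (0.0200,0.0400)
o2: d²=445 > ρ²=55 → inactive
o3: d²=269 > ρ²=55 → inactive
F = F_att + ΣF_rep = (-6.4800,-4.9600)
Δp = p'−p = (-1.2960,-0.9920); α = Δx/Fx = (-162/125) / (-162/25) = 1/5
check: Δy/Fy = (-124/125) / (-124/25) = 1/5 ✓

α = 1/5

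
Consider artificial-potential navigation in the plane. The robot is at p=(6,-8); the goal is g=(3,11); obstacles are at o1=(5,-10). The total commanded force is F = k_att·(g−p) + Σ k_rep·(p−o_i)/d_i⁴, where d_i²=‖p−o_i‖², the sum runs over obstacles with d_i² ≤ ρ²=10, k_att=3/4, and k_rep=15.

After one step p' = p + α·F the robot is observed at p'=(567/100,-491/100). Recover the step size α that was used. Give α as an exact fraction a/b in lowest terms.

F_att = 3/4·(g−p) = 3/4·(-3,19) = (-2.2500,14.2500)
o1: d²=5 ≤ ρ²=10; F_rep = 15·(1,2)/5² = (0.6000,1.2000)
F = F_att + ΣF_rep = (-1.6500,15.4500)
Δp = p'−p = (-0.3300,3.0900); α = Δx/Fx = (-33/100) / (-33/20) = 1/5
check: Δy/Fy = (309/100) / (309/20) = 1/5 ✓

α = 1/5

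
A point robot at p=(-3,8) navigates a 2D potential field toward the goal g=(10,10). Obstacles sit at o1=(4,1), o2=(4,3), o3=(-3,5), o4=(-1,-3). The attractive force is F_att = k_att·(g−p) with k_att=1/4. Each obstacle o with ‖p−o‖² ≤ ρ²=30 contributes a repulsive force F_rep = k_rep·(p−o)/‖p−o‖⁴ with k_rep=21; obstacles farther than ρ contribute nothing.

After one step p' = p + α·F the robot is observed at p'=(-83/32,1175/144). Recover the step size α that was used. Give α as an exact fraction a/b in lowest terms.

α = 1/8

F_att = 1/4·(g−p) = 1/4·(13,2) = (3.2500,0.5000)
o1: d²=98 > ρ²=30 → inactive
o2: d²=74 > ρ²=30 → inactive
o3: d²=9 ≤ ρ²=30; F_rep = 21·(0,3)/9² = (0.0000,0.7778)
o4: d²=125 > ρ²=30 → inactive
F = F_att + ΣF_rep = (3.2500,1.2778)
Δp = p'−p = (0.4062,0.1597); α = Δx/Fx = (13/32) / (13/4) = 1/8
check: Δy/Fy = (23/144) / (23/18) = 1/8 ✓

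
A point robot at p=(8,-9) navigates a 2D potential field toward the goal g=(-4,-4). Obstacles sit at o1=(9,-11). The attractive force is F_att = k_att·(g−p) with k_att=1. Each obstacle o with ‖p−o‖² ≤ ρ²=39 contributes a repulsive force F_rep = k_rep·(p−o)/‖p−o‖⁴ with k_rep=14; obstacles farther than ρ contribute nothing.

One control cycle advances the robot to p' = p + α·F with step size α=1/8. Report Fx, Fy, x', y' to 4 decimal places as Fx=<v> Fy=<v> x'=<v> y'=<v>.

Fx=-12.5600 Fy=6.1200 x'=6.4300 y'=-8.2350

F_att = 1·(g−p) = 1·(-12,5) = (-12.0000,5.0000)
o1: d²=5 ≤ ρ²=39; F_rep = 14·(-1,2)/5² = (-0.5600,1.1200)
F = F_att + ΣF_rep = (-12.5600,6.1200)
p' = p + 1/8·F = (6.4300,-8.2350)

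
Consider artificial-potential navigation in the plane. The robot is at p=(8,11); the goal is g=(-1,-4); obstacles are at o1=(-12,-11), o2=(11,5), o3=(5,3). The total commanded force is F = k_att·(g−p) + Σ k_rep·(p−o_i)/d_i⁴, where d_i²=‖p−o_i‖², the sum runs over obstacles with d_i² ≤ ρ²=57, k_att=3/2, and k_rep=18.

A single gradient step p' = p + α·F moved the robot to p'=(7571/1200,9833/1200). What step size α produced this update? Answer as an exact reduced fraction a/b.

F_att = 3/2·(g−p) = 3/2·(-9,-15) = (-13.5000,-22.5000)
o1: d²=884 > ρ²=57 → inactive
o2: d²=45 ≤ ρ²=57; F_rep = 18·(-3,6)/45² = (-0.0267,0.0533)
o3: d²=73 > ρ²=57 → inactive
F = F_att + ΣF_rep = (-13.5267,-22.4467)
Δp = p'−p = (-1.6908,-2.8058); α = Δx/Fx = (-2029/1200) / (-2029/150) = 1/8
check: Δy/Fy = (-3367/1200) / (-3367/150) = 1/8 ✓

α = 1/8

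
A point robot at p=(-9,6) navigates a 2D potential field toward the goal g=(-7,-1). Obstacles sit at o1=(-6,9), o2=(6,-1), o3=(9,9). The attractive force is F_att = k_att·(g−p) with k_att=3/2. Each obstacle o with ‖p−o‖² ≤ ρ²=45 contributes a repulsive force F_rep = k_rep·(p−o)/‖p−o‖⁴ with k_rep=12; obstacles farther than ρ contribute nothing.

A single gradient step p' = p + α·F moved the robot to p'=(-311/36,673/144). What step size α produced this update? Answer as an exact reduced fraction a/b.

α = 1/8

F_att = 3/2·(g−p) = 3/2·(2,-7) = (3.0000,-10.5000)
o1: d²=18 ≤ ρ²=45; F_rep = 12·(-3,-3)/18² = (-0.1111,-0.1111)
o2: d²=274 > ρ²=45 → inactive
o3: d²=333 > ρ²=45 → inactive
F = F_att + ΣF_rep = (2.8889,-10.6111)
Δp = p'−p = (0.3611,-1.3264); α = Δx/Fx = (13/36) / (26/9) = 1/8
check: Δy/Fy = (-191/144) / (-191/18) = 1/8 ✓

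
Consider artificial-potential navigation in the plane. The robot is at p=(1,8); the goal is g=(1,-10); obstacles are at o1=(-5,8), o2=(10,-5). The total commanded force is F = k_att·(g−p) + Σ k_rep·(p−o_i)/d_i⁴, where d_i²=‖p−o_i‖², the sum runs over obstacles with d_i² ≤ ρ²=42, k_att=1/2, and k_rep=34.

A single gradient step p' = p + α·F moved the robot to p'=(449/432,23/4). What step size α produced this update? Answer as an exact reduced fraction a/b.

F_att = 1/2·(g−p) = 1/2·(0,-18) = (0.0000,-9.0000)
o1: d²=36 ≤ ρ²=42; F_rep = 34·(6,0)/36² = (0.1574,0.0000)
o2: d²=250 > ρ²=42 → inactive
F = F_att + ΣF_rep = (0.1574,-9.0000)
Δp = p'−p = (0.0394,-2.2500); α = Δx/Fx = (17/432) / (17/108) = 1/4
check: Δy/Fy = (-9/4) / (-9) = 1/4 ✓

α = 1/4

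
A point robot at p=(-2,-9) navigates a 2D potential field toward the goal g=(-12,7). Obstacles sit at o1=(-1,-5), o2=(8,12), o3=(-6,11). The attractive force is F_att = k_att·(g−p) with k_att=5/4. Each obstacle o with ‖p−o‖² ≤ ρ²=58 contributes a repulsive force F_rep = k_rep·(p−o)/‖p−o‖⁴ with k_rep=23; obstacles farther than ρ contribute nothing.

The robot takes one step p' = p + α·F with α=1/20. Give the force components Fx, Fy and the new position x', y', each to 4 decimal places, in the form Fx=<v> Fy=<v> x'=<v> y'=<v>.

F_att = 5/4·(g−p) = 5/4·(-10,16) = (-12.5000,20.0000)
o1: d²=17 ≤ ρ²=58; F_rep = 23·(-1,-4)/17² = (-0.0796,-0.3183)
o2: d²=541 > ρ²=58 → inactive
o3: d²=416 > ρ²=58 → inactive
F = F_att + ΣF_rep = (-12.5796,19.6817)
p' = p + 1/20·F = (-2.6290,-8.0159)

Fx=-12.5796 Fy=19.6817 x'=-2.6290 y'=-8.0159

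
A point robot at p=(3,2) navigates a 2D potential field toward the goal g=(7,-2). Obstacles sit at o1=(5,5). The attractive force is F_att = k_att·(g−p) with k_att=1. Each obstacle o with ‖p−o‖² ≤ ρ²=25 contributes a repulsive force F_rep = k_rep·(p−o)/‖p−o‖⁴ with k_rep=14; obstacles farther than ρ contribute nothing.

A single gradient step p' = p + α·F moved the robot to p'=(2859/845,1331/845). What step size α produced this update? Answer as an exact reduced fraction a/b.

α = 1/10

F_att = 1·(g−p) = 1·(4,-4) = (4.0000,-4.0000)
o1: d²=13 ≤ ρ²=25; F_rep = 14·(-2,-3)/13² = (-0.1657,-0.2485)
F = F_att + ΣF_rep = (3.8343,-4.2485)
Δp = p'−p = (0.3834,-0.4249); α = Δx/Fx = (324/845) / (648/169) = 1/10
check: Δy/Fy = (-359/845) / (-718/169) = 1/10 ✓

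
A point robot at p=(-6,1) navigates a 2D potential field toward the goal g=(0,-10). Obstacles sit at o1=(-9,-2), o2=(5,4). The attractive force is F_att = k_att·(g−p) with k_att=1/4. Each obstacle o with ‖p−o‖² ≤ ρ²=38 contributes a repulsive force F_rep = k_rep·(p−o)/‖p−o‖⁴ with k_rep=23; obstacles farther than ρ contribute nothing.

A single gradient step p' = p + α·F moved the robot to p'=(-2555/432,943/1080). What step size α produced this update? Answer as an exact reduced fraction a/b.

F_att = 1/4·(g−p) = 1/4·(6,-11) = (1.5000,-2.7500)
o1: d²=18 ≤ ρ²=38; F_rep = 23·(3,3)/18² = (0.2130,0.2130)
o2: d²=130 > ρ²=38 → inactive
F = F_att + ΣF_rep = (1.7130,-2.5370)
Δp = p'−p = (0.0856,-0.1269); α = Δx/Fx = (37/432) / (185/108) = 1/20
check: Δy/Fy = (-137/1080) / (-137/54) = 1/20 ✓

α = 1/20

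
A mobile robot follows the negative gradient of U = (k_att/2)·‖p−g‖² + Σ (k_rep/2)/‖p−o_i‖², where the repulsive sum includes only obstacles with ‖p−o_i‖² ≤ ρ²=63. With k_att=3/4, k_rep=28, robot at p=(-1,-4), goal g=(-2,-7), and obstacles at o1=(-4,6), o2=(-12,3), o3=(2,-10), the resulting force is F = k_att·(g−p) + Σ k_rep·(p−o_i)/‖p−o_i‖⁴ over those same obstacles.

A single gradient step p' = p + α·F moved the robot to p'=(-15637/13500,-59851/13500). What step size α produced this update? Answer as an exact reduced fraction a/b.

F_att = 3/4·(g−p) = 3/4·(-1,-3) = (-0.7500,-2.2500)
o1: d²=109 > ρ²=63 → inactive
o2: d²=170 > ρ²=63 → inactive
o3: d²=45 ≤ ρ²=63; F_rep = 28·(-3,6)/45² = (-0.0415,0.0830)
F = F_att + ΣF_rep = (-0.7915,-2.1670)
Δp = p'−p = (-0.1583,-0.4334); α = Δx/Fx = (-2137/13500) / (-2137/2700) = 1/5
check: Δy/Fy = (-5851/13500) / (-5851/2700) = 1/5 ✓

α = 1/5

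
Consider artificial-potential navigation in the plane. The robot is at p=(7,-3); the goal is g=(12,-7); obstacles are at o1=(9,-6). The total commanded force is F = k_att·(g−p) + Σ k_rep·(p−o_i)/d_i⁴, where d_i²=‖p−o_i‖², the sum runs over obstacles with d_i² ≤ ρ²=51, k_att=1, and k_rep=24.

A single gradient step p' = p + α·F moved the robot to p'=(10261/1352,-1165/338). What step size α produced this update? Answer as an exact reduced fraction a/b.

α = 1/8

F_att = 1·(g−p) = 1·(5,-4) = (5.0000,-4.0000)
o1: d²=13 ≤ ρ²=51; F_rep = 24·(-2,3)/13² = (-0.2840,0.4260)
F = F_att + ΣF_rep = (4.7160,-3.5740)
Δp = p'−p = (0.5895,-0.4467); α = Δx/Fx = (797/1352) / (797/169) = 1/8
check: Δy/Fy = (-151/338) / (-604/169) = 1/8 ✓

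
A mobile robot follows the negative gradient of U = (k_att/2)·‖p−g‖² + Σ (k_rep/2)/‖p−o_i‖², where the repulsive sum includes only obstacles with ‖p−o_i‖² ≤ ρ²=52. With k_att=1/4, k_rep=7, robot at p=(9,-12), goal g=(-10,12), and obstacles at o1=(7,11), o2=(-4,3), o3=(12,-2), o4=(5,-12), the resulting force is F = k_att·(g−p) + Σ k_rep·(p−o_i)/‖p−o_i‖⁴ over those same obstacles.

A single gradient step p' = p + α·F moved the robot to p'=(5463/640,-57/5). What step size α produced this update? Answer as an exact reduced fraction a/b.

F_att = 1/4·(g−p) = 1/4·(-19,24) = (-4.7500,6.0000)
o1: d²=533 > ρ²=52 → inactive
o2: d²=394 > ρ²=52 → inactive
o3: d²=109 > ρ²=52 → inactive
o4: d²=16 ≤ ρ²=52; F_rep = 7·(4,0)/16² = (0.1094,0.0000)
F = F_att + ΣF_rep = (-4.6406,6.0000)
Δp = p'−p = (-0.4641,0.6000); α = Δx/Fx = (-297/640) / (-297/64) = 1/10
check: Δy/Fy = (3/5) / (6) = 1/10 ✓

α = 1/10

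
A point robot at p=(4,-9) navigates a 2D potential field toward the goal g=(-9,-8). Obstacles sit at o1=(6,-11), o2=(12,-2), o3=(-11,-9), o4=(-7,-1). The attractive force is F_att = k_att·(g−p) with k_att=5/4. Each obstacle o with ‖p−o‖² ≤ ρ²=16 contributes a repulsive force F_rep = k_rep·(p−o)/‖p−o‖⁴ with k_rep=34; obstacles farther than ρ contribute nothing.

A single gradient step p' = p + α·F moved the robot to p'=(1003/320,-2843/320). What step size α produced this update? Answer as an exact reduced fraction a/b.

F_att = 5/4·(g−p) = 5/4·(-13,1) = (-16.2500,1.2500)
o1: d²=8 ≤ ρ²=16; F_rep = 34·(-2,2)/8² = (-1.0625,1.0625)
o2: d²=113 > ρ²=16 → inactive
o3: d²=225 > ρ²=16 → inactive
o4: d²=185 > ρ²=16 → inactive
F = F_att + ΣF_rep = (-17.3125,2.3125)
Δp = p'−p = (-0.8656,0.1156); α = Δx/Fx = (-277/320) / (-277/16) = 1/20
check: Δy/Fy = (37/320) / (37/16) = 1/20 ✓

α = 1/20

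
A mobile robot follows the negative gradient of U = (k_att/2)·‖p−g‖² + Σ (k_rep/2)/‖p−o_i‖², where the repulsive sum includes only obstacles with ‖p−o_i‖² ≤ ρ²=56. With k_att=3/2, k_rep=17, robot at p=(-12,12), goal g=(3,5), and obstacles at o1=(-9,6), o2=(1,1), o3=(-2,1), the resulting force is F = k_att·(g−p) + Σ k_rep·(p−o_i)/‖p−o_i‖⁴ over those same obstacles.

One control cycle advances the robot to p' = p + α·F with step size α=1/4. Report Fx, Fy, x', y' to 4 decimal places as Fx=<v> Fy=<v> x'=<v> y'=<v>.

Fx=22.4748 Fy=-10.4496 x'=-6.3813 y'=9.3876

F_att = 3/2·(g−p) = 3/2·(15,-7) = (22.5000,-10.5000)
o1: d²=45 ≤ ρ²=56; F_rep = 17·(-3,6)/45² = (-0.0252,0.0504)
o2: d²=290 > ρ²=56 → inactive
o3: d²=221 > ρ²=56 → inactive
F = F_att + ΣF_rep = (22.4748,-10.4496)
p' = p + 1/4·F = (-6.3813,9.3876)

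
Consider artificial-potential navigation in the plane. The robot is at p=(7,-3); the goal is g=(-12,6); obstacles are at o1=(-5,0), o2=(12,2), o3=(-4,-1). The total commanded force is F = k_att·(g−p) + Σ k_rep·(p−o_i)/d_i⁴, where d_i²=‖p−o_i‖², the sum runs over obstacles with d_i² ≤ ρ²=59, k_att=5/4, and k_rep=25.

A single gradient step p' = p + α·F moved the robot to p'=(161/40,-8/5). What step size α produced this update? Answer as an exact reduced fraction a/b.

F_att = 5/4·(g−p) = 5/4·(-19,9) = (-23.7500,11.2500)
o1: d²=153 > ρ²=59 → inactive
o2: d²=50 ≤ ρ²=59; F_rep = 25·(-5,-5)/50² = (-0.0500,-0.0500)
o3: d²=125 > ρ²=59 → inactive
F = F_att + ΣF_rep = (-23.8000,11.2000)
Δp = p'−p = (-2.9750,1.4000); α = Δx/Fx = (-119/40) / (-119/5) = 1/8
check: Δy/Fy = (7/5) / (56/5) = 1/8 ✓

α = 1/8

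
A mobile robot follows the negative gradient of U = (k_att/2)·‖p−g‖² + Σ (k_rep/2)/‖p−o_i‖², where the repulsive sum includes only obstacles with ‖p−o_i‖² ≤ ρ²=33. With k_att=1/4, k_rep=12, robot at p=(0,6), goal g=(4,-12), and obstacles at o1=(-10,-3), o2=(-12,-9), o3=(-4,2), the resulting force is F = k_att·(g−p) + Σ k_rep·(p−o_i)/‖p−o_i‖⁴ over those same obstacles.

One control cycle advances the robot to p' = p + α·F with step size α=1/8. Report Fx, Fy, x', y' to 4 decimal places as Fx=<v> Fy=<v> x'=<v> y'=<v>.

F_att = 1/4·(g−p) = 1/4·(4,-18) = (1.0000,-4.5000)
o1: d²=181 > ρ²=33 → inactive
o2: d²=369 > ρ²=33 → inactive
o3: d²=32 ≤ ρ²=33; F_rep = 12·(4,4)/32² = (0.0469,0.0469)
F = F_att + ΣF_rep = (1.0469,-4.4531)
p' = p + 1/8·F = (0.1309,5.4434)

Fx=1.0469 Fy=-4.4531 x'=0.1309 y'=5.4434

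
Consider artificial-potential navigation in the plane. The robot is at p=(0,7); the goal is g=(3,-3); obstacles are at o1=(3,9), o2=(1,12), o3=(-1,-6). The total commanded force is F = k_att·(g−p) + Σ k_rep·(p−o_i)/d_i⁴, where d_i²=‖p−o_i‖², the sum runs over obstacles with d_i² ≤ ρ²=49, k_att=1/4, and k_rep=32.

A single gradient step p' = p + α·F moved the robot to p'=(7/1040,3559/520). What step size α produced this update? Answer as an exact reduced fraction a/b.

α = 1/20

F_att = 1/4·(g−p) = 1/4·(3,-10) = (0.7500,-2.5000)
o1: d²=13 ≤ ρ²=49; F_rep = 32·(-3,-2)/13² = (-0.5680,-0.3787)
o2: d²=26 ≤ ρ²=49; F_rep = 32·(-1,-5)/26² = (-0.0473,-0.2367)
o3: d²=170 > ρ²=49 → inactive
F = F_att + ΣF_rep = (0.1346,-3.1154)
Δp = p'−p = (0.0067,-0.1558); α = Δx/Fx = (7/1040) / (7/52) = 1/20
check: Δy/Fy = (-81/520) / (-81/26) = 1/20 ✓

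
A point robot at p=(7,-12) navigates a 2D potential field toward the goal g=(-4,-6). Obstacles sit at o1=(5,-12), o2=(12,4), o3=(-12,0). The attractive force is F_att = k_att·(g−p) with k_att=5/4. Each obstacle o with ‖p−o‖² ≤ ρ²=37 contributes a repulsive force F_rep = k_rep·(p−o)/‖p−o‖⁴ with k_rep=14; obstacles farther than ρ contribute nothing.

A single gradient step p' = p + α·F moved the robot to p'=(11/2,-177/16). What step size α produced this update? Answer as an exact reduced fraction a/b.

F_att = 5/4·(g−p) = 5/4·(-11,6) = (-13.7500,7.5000)
o1: d²=4 ≤ ρ²=37; F_rep = 14·(2,0)/4² = (1.7500,0.0000)
o2: d²=281 > ρ²=37 → inactive
o3: d²=505 > ρ²=37 → inactive
F = F_att + ΣF_rep = (-12.0000,7.5000)
Δp = p'−p = (-1.5000,0.9375); α = Δx/Fx = (-3/2) / (-12) = 1/8
check: Δy/Fy = (15/16) / (15/2) = 1/8 ✓

α = 1/8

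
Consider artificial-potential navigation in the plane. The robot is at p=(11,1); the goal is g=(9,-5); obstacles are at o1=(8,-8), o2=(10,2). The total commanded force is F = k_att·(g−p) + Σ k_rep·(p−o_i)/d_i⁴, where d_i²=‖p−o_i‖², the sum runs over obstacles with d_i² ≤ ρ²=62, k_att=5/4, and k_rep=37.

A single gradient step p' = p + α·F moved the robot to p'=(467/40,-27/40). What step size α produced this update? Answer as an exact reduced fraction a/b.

F_att = 5/4·(g−p) = 5/4·(-2,-6) = (-2.5000,-7.5000)
o1: d²=90 > ρ²=62 → inactive
o2: d²=2 ≤ ρ²=62; F_rep = 37·(1,-1)/2² = (9.2500,-9.2500)
F = F_att + ΣF_rep = (6.7500,-16.7500)
Δp = p'−p = (0.6750,-1.6750); α = Δx/Fx = (27/40) / (27/4) = 1/10
check: Δy/Fy = (-67/40) / (-67/4) = 1/10 ✓

α = 1/10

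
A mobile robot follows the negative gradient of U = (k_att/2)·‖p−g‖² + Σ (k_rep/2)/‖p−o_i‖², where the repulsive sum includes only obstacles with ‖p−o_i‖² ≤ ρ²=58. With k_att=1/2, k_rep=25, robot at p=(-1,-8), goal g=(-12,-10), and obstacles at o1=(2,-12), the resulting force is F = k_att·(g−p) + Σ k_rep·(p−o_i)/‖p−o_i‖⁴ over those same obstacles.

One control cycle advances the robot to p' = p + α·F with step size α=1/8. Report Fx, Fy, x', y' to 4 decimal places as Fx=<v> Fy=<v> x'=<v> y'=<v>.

Fx=-5.6200 Fy=-0.8400 x'=-1.7025 y'=-8.1050

F_att = 1/2·(g−p) = 1/2·(-11,-2) = (-5.5000,-1.0000)
o1: d²=25 ≤ ρ²=58; F_rep = 25·(-3,4)/25² = (-0.1200,0.1600)
F = F_att + ΣF_rep = (-5.6200,-0.8400)
p' = p + 1/8·F = (-1.7025,-8.1050)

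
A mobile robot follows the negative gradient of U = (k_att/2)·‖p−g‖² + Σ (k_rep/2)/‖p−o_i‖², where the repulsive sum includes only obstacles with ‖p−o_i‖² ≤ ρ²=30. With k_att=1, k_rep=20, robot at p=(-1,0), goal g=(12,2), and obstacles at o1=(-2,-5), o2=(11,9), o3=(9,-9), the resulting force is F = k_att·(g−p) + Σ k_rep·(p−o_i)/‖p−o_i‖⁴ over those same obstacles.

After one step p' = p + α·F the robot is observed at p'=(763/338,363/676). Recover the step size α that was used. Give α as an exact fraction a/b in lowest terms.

α = 1/4

F_att = 1·(g−p) = 1·(13,2) = (13.0000,2.0000)
o1: d²=26 ≤ ρ²=30; F_rep = 20·(1,5)/26² = (0.0296,0.1479)
o2: d²=225 > ρ²=30 → inactive
o3: d²=181 > ρ²=30 → inactive
F = F_att + ΣF_rep = (13.0296,2.1479)
Δp = p'−p = (3.2574,0.5370); α = Δx/Fx = (1101/338) / (2202/169) = 1/4
check: Δy/Fy = (363/676) / (363/169) = 1/4 ✓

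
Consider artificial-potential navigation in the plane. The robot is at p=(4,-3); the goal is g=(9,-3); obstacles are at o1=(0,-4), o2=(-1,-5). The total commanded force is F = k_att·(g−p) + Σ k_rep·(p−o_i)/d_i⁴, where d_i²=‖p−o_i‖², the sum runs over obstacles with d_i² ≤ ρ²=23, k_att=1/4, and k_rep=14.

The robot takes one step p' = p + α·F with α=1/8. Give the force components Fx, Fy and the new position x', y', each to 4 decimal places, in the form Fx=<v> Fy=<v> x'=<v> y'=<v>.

F_att = 1/4·(g−p) = 1/4·(5,0) = (1.2500,0.0000)
o1: d²=17 ≤ ρ²=23; F_rep = 14·(4,1)/17² = (0.1938,0.0484)
o2: d²=29 > ρ²=23 → inactive
F = F_att + ΣF_rep = (1.4438,0.0484)
p' = p + 1/8·F = (4.1805,-2.9939)

Fx=1.4438 Fy=0.0484 x'=4.1805 y'=-2.9939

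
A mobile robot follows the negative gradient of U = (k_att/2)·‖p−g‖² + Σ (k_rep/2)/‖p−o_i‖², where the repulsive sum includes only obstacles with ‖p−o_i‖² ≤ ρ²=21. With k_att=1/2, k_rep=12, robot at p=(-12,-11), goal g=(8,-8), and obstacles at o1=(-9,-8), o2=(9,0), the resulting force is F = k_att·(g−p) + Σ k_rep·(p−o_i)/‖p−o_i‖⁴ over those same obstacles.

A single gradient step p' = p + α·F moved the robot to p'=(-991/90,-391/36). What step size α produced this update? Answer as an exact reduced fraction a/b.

F_att = 1/2·(g−p) = 1/2·(20,3) = (10.0000,1.5000)
o1: d²=18 ≤ ρ²=21; F_rep = 12·(-3,-3)/18² = (-0.1111,-0.1111)
o2: d²=562 > ρ²=21 → inactive
F = F_att + ΣF_rep = (9.8889,1.3889)
Δp = p'−p = (0.9889,0.1389); α = Δx/Fx = (89/90) / (89/9) = 1/10
check: Δy/Fy = (5/36) / (25/18) = 1/10 ✓

α = 1/10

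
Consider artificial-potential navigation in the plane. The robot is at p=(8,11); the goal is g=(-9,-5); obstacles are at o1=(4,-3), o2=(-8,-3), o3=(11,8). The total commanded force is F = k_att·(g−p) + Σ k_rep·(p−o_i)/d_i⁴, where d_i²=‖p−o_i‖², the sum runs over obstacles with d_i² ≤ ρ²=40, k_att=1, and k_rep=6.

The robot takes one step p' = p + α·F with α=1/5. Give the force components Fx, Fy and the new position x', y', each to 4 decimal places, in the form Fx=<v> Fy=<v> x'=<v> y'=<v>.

F_att = 1·(g−p) = 1·(-17,-16) = (-17.0000,-16.0000)
o1: d²=212 > ρ²=40 → inactive
o2: d²=452 > ρ²=40 → inactive
o3: d²=18 ≤ ρ²=40; F_rep = 6·(-3,3)/18² = (-0.0556,0.0556)
F = F_att + ΣF_rep = (-17.0556,-15.9444)
p' = p + 1/5·F = (4.5889,7.8111)

Fx=-17.0556 Fy=-15.9444 x'=4.5889 y'=7.8111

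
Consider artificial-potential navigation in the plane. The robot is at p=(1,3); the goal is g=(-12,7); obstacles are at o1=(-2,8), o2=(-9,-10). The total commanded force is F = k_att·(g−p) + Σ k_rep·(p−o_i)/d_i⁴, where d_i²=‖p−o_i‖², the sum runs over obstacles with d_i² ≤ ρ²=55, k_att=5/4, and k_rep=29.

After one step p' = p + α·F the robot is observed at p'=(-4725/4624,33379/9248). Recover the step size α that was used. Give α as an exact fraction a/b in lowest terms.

α = 1/8

F_att = 5/4·(g−p) = 5/4·(-13,4) = (-16.2500,5.0000)
o1: d²=34 ≤ ρ²=55; F_rep = 29·(3,-5)/34² = (0.0753,-0.1254)
o2: d²=269 > ρ²=55 → inactive
F = F_att + ΣF_rep = (-16.1747,4.8746)
Δp = p'−p = (-2.0218,0.6093); α = Δx/Fx = (-9349/4624) / (-9349/578) = 1/8
check: Δy/Fy = (5635/9248) / (5635/1156) = 1/8 ✓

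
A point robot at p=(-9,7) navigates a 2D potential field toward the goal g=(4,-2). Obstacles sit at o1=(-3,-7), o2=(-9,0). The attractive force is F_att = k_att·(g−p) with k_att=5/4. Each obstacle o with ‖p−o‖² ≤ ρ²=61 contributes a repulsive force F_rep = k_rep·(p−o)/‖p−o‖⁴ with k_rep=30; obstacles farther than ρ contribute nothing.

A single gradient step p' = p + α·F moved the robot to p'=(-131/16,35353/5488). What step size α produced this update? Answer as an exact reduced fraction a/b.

F_att = 5/4·(g−p) = 5/4·(13,-9) = (16.2500,-11.2500)
o1: d²=232 > ρ²=61 → inactive
o2: d²=49 ≤ ρ²=61; F_rep = 30·(0,7)/49² = (0.0000,0.0875)
F = F_att + ΣF_rep = (16.2500,-11.1625)
Δp = p'−p = (0.8125,-0.5581); α = Δx/Fx = (13/16) / (65/4) = 1/20
check: Δy/Fy = (-3063/5488) / (-15315/1372) = 1/20 ✓

α = 1/20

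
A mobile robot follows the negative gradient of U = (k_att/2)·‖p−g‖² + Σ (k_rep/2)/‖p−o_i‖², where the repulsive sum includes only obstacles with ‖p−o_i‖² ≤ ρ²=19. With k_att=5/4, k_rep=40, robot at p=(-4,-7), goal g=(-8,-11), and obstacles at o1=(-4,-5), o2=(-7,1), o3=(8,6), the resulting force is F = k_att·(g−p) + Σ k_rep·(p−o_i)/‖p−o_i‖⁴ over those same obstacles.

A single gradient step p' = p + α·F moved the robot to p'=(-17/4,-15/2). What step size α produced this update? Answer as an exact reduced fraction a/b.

F_att = 5/4·(g−p) = 5/4·(-4,-4) = (-5.0000,-5.0000)
o1: d²=4 ≤ ρ²=19; F_rep = 40·(0,-2)/4² = (0.0000,-5.0000)
o2: d²=73 > ρ²=19 → inactive
o3: d²=313 > ρ²=19 → inactive
F = F_att + ΣF_rep = (-5.0000,-10.0000)
Δp = p'−p = (-0.2500,-0.5000); α = Δx/Fx = (-1/4) / (-5) = 1/20
check: Δy/Fy = (-1/2) / (-10) = 1/20 ✓

α = 1/20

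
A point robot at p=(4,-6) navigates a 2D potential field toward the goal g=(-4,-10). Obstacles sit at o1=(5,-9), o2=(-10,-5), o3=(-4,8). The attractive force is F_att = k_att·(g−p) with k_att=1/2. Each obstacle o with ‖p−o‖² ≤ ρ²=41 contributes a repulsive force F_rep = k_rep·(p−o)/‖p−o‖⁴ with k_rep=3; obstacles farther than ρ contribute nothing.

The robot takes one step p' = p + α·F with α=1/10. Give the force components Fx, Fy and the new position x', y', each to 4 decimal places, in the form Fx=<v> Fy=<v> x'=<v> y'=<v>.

F_att = 1/2·(g−p) = 1/2·(-8,-4) = (-4.0000,-2.0000)
o1: d²=10 ≤ ρ²=41; F_rep = 3·(-1,3)/10² = (-0.0300,0.0900)
o2: d²=197 > ρ²=41 → inactive
o3: d²=260 > ρ²=41 → inactive
F = F_att + ΣF_rep = (-4.0300,-1.9100)
p' = p + 1/10·F = (3.5970,-6.1910)

Fx=-4.0300 Fy=-1.9100 x'=3.5970 y'=-6.1910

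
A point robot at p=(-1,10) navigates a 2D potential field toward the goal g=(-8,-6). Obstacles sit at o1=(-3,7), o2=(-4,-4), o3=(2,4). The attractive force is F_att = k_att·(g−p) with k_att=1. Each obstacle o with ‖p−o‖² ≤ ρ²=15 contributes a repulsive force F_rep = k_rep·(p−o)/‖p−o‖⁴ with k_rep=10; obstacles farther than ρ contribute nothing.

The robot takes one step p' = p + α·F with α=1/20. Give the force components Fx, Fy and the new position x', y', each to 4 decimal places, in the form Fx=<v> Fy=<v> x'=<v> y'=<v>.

Fx=-6.8817 Fy=-15.8225 x'=-1.3441 y'=9.2089

F_att = 1·(g−p) = 1·(-7,-16) = (-7.0000,-16.0000)
o1: d²=13 ≤ ρ²=15; F_rep = 10·(2,3)/13² = (0.1183,0.1775)
o2: d²=205 > ρ²=15 → inactive
o3: d²=45 > ρ²=15 → inactive
F = F_att + ΣF_rep = (-6.8817,-15.8225)
p' = p + 1/20·F = (-1.3441,9.2089)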